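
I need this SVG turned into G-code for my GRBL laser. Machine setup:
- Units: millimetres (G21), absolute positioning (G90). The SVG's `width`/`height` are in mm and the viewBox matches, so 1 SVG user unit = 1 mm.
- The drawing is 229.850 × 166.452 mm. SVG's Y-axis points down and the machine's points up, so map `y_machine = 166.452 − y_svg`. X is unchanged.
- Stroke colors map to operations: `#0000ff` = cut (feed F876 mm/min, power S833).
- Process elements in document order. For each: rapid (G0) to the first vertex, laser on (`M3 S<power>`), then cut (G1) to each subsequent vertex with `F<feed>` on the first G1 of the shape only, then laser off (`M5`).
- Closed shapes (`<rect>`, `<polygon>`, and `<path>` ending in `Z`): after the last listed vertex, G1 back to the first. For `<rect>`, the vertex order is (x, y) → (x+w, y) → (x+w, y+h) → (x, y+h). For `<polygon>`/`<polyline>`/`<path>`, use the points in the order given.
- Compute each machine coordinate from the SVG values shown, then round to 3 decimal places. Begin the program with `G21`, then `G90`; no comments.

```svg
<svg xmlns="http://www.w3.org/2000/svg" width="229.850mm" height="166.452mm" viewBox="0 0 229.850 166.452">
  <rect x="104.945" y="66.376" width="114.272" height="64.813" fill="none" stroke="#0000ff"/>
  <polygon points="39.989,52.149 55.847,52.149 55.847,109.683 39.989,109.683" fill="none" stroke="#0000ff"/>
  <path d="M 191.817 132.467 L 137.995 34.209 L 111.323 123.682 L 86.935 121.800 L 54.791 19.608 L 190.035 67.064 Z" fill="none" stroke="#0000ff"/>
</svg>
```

1 u = 1 mm; y_m = 166.452 − y.

[1] `<rect>` rectangle, #0000ff→cut S833 F876: (104.945,100.076) → (219.217,100.076) → (219.217,35.263) → (104.945,35.263) → (104.945,100.076) (closed)

[2] `<polygon>` rectangle, #0000ff→cut S833 F876: (39.989,114.303) → (55.847,114.303) → (55.847,56.769) → (39.989,56.769) → (39.989,114.303) (closed)

[3] `<path>` closed polygon, #0000ff→cut S833 F876: (191.817,33.985) → (137.995,132.243) → (111.323,42.770) → (86.935,44.652) → (54.791,146.844) → (190.035,99.388) → (191.817,33.985) (closed)

G21
G90
G0 X104.945 Y100.076
M3 S833
G1 X219.217 Y100.076 F876
G1 X219.217 Y35.263
G1 X104.945 Y35.263
G1 X104.945 Y100.076
M5
G0 X39.989 Y114.303
M3 S833
G1 X55.847 Y114.303 F876
G1 X55.847 Y56.769
G1 X39.989 Y56.769
G1 X39.989 Y114.303
M5
G0 X191.817 Y33.985
M3 S833
G1 X137.995 Y132.243 F876
G1 X111.323 Y42.770
G1 X86.935 Y44.652
G1 X54.791 Y146.844
G1 X190.035 Y99.388
G1 X191.817 Y33.985
M5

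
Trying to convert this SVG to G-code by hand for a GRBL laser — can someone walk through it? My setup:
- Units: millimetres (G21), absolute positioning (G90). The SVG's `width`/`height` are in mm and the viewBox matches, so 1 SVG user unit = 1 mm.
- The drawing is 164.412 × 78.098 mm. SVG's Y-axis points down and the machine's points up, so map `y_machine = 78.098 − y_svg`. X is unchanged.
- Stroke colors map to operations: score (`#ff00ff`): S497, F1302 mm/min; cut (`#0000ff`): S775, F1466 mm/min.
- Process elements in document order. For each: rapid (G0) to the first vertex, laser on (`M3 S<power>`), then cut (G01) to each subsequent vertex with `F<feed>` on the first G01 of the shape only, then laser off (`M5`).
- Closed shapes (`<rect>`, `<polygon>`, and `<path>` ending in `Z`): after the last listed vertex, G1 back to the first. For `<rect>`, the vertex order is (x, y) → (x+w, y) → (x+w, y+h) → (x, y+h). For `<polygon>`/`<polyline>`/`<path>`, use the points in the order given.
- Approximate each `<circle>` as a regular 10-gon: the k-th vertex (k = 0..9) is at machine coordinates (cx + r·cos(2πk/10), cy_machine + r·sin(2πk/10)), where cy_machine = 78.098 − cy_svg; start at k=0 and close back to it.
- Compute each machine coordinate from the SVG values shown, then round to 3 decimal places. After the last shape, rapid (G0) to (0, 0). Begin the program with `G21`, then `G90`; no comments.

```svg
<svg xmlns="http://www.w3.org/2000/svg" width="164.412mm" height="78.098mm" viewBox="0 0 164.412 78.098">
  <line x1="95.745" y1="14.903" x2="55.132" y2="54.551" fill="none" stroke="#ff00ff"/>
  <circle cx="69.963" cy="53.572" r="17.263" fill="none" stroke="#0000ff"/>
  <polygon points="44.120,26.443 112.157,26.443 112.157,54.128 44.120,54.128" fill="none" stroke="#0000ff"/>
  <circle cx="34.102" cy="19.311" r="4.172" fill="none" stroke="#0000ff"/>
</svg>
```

viewBox `0 0 164.412 78.098` with mm width/height → 1 unit = 1 mm. Flip: y_m = 78.098 − y_svg.

**Shape 1** — `<line>` line segment, stroke `#ff00ff` → score (S497, F1302). Machine vertices: (95.745,63.195) → (55.132,23.547). Open path.

**Shape 2** — `<circle>` circle, stroke `#0000ff` → cut (S775, F1466). Machine vertices: (87.226,24.526) → (83.929,34.673) → (75.298,40.944) → (64.628,40.944) → (55.997,34.673) → (52.700,24.526) → (55.997,14.379) → (64.628,8.108) → (75.298,8.108) → (83.929,14.379) → (87.226,24.526). Closed: final G1 returns to the first vertex.

**Shape 3** — `<polygon>` rectangle, stroke `#0000ff` → cut (S775, F1466). Machine vertices: (44.120,51.655) → (112.157,51.655) → (112.157,23.970) → (44.120,23.970) → (44.120,51.655). Closed: final G1 returns to the first vertex.

**Shape 4** — `<circle>` circle, stroke `#0000ff` → cut (S775, F1466). Machine vertices: (38.274,58.787) → (37.477,61.239) → (35.391,62.755) → (32.813,62.755) → (30.727,61.239) → (29.930,58.787) → (30.727,56.335) → (32.813,54.819) → (35.391,54.819) → (37.477,56.335) → (38.274,58.787). Closed: final G1 returns to the first vertex.

G21
G90
G0 X95.745 Y63.195
M3 S497
G01 X55.132 Y23.547 F1302
M5
G0 X87.226 Y24.526
M3 S775
G01 X83.929 Y34.673 F1466
G01 X75.298 Y40.944
G01 X64.628 Y40.944
G01 X55.997 Y34.673
G01 X52.700 Y24.526
G01 X55.997 Y14.379
G01 X64.628 Y8.108
G01 X75.298 Y8.108
G01 X83.929 Y14.379
G01 X87.226 Y24.526
M5
G0 X44.120 Y51.655
M3 S775
G01 X112.157 Y51.655 F1466
G01 X112.157 Y23.970
G01 X44.120 Y23.970
G01 X44.120 Y51.655
M5
G0 X38.274 Y58.787
M3 S775
G01 X37.477 Y61.239 F1466
G01 X35.391 Y62.755
G01 X32.813 Y62.755
G01 X30.727 Y61.239
G01 X29.930 Y58.787
G01 X30.727 Y56.335
G01 X32.813 Y54.819
G01 X35.391 Y54.819
G01 X37.477 Y56.335
G01 X38.274 Y58.787
M5
G0 X0.000 Y0.000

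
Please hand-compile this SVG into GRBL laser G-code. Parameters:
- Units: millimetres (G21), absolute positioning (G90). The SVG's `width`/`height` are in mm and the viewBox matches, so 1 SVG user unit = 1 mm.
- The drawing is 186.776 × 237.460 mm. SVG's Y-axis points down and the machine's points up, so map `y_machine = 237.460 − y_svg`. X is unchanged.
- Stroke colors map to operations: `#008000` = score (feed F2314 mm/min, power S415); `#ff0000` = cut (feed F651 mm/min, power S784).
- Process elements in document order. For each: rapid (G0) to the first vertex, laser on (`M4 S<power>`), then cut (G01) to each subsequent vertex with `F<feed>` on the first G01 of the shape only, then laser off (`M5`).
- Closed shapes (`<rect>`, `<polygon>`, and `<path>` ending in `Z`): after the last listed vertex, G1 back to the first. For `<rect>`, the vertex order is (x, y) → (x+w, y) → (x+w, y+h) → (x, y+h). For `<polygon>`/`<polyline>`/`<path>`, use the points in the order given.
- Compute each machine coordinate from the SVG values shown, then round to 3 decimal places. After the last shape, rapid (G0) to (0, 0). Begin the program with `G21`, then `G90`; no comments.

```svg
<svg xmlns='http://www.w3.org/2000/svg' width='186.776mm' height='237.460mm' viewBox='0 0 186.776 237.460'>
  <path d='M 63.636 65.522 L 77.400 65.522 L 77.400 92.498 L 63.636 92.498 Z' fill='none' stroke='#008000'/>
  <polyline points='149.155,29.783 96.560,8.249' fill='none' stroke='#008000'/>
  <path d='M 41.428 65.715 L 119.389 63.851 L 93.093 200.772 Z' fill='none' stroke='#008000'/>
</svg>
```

G21
G90
G0 X63.636 Y171.938
M4 S415
G01 X77.400 Y171.938 F2314
G01 X77.400 Y144.962
G01 X63.636 Y144.962
G01 X63.636 Y171.938
M5
G0 X149.155 Y207.677
M4 S415
G01 X96.560 Y229.211 F2314
M5
G0 X41.428 Y171.745
M4 S415
G01 X119.389 Y173.609 F2314
G01 X93.093 Y36.688
G01 X41.428 Y171.745
M5
G0 X0.000 Y0.000

1 u = 1 mm; y_m = 237.460 − y.

[1] `<path>` rectangle, #008000→score S415 F2314: (63.636,171.938) → (77.400,171.938) → (77.400,144.962) → (63.636,144.962) → (63.636,171.938) (closed)

[2] `<polyline>` line segment, #008000→score S415 F2314: (149.155,207.677) → (96.560,229.211)

[3] `<path>` closed polygon, #008000→score S415 F2314: (41.428,171.745) → (119.389,173.609) → (93.093,36.688) → (41.428,171.745) (closed)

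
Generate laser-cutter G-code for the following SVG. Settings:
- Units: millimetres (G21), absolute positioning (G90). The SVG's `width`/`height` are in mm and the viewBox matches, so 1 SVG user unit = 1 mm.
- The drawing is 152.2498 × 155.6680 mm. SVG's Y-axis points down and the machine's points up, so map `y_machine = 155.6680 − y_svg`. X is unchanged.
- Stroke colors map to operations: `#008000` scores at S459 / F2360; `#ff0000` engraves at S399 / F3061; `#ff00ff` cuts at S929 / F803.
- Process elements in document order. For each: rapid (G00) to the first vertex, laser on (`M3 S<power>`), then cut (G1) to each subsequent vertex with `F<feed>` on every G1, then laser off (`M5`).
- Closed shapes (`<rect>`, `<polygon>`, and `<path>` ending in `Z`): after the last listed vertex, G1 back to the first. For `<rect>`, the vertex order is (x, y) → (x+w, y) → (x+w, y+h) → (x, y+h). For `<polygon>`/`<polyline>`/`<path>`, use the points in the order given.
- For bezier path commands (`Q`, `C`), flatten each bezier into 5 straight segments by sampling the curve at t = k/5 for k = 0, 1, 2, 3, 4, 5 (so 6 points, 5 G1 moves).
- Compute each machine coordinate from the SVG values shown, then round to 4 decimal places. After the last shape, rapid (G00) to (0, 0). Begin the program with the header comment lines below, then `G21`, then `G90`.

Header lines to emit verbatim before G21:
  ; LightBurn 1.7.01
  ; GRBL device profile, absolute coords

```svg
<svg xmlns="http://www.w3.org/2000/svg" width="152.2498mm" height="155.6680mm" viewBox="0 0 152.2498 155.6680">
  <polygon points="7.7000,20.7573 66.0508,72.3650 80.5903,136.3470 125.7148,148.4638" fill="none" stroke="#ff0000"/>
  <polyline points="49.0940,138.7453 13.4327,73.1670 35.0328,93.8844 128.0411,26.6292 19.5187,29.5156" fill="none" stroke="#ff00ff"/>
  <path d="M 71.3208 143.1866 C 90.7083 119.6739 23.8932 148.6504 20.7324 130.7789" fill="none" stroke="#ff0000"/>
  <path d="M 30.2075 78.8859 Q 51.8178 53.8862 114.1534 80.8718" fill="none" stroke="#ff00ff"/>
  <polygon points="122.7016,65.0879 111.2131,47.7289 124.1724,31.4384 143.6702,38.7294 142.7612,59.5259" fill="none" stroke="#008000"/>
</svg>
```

; LightBurn 1.7.01
; GRBL device profile, absolute coords
G21
G90
G00 X7.7000 Y134.9107
M3 S399
G1 X66.0508 Y83.3030 F3061
G1 X80.5903 Y19.3210 F3061
G1 X125.7148 Y7.2042 F3061
G1 X7.7000 Y134.9107 F3061
M5
G00 X49.0940 Y16.9227
M3 S929
G1 X13.4327 Y82.5010 F803
G1 X35.0328 Y61.7836 F803
G1 X128.0411 Y129.0388 F803
G1 X19.5187 Y126.1524 F803
M5
G00 X71.3208 Y12.4814
M3 S399
G1 X73.8078 Y21.0850 F3061
G1 X62.7994 Y21.8594 F3061
G1 X45.4886 Y19.5728 F3061
G1 X29.0685 Y18.9933 F3061
G1 X20.7324 Y24.8891 F3061
M5
G00 X30.2075 Y76.7821
M3 S929
G1 X40.4806 Y84.7026 F803
G1 X54.0118 Y88.4642 F803
G1 X70.8010 Y88.0670 F803
G1 X90.8482 Y83.5110 F803
G1 X114.1534 Y74.7962 F803
M5
G00 X122.7016 Y90.5801
M3 S459
G1 X111.2131 Y107.9391 F2360
G1 X124.1724 Y124.2296 F2360
G1 X143.6702 Y116.9386 F2360
G1 X142.7612 Y96.1421 F2360
G1 X122.7016 Y90.5801 F2360
M5
G00 X0.0000 Y0.0000

1 u = 1 mm; y_m = 155.6680 − y.

[1] `<polygon>` closed polygon, #ff0000→engrave S399 F3061: (7.7000,134.9107) → (66.0508,83.3030) → (80.5903,19.3210) → (125.7148,7.2042) → (7.7000,134.9107) (closed)

[2] `<polyline>` open polyline, #ff00ff→cut S929 F803: (49.0940,16.9227) → (13.4327,82.5010) → (35.0328,61.7836) → (128.0411,129.0388) → (19.5187,126.1524)

[3] `<path>` cubic bezier, #ff0000→engrave S399 F3061: (71.3208,12.4814) → (73.8078,21.0850) → (62.7994,21.8594) → (45.4886,19.5728) → (29.0685,18.9933) → (20.7324,24.8891)

[4] `<path>` quadratic bezier, #ff00ff→cut S929 F803: (30.2075,76.7821) → (40.4806,84.7026) → (54.0118,88.4642) → (70.8010,88.0670) → (90.8482,83.5110) → (114.1534,74.7962)

[5] `<polygon>` regular polygon, #008000→score S459 F2360: (122.7016,90.5801) → (111.2131,107.9391) → (124.1724,124.2296) → (143.6702,116.9386) → (142.7612,96.1421) → (122.7016,90.5801) (closed)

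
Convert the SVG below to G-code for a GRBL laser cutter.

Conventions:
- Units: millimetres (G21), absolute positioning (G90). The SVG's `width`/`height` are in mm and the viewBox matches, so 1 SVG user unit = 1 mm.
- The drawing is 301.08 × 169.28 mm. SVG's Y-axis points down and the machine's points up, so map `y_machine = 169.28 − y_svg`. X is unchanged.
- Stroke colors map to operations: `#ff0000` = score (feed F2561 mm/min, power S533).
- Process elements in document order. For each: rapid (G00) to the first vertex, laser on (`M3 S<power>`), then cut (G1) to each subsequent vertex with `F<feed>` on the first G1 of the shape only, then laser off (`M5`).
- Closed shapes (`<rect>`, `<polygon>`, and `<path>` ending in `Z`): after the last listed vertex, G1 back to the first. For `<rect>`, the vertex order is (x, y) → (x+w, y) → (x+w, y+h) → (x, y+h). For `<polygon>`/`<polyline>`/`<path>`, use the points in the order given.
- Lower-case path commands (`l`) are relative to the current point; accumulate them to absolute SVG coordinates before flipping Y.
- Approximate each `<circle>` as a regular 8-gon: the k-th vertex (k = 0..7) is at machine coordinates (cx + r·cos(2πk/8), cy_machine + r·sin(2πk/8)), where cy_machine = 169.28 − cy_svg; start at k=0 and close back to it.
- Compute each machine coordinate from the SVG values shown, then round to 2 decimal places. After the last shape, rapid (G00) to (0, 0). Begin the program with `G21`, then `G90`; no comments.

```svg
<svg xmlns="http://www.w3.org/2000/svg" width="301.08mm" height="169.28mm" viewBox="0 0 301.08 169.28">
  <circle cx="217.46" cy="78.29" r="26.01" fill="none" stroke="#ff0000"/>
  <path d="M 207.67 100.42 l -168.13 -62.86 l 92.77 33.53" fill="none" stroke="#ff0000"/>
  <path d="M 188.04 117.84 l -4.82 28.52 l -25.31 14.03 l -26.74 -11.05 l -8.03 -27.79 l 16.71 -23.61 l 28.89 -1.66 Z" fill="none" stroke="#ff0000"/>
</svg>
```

G21
G90
G00 X243.47 Y90.99
M3 S533
G1 X235.85 Y109.38 F2561
G1 X217.46 Y117.00
G1 X199.07 Y109.38
G1 X191.45 Y90.99
G1 X199.07 Y72.60
G1 X217.46 Y64.98
G1 X235.85 Y72.60
G1 X243.47 Y90.99
M5
G00 X207.67 Y68.86
M3 S533
G1 X39.54 Y131.72 F2561
G1 X132.31 Y98.19
M5
G00 X188.04 Y51.44
M3 S533
G1 X183.22 Y22.92 F2561
G1 X157.91 Y8.89
G1 X131.17 Y19.94
G1 X123.14 Y47.73
G1 X139.85 Y71.34
G1 X168.74 Y73.00
G1 X188.04 Y51.44
M5
G00 X0.00 Y0.00

Since the viewBox matches the mm dimensions, user units are millimetres directly. The only transform is the Y-flip y_m = 169.28 − y_svg.

Shape 1 is a circle drawn with `<circle>`. Its stroke #ff0000 means score at S533, F2561. After flipping Y the toolpath is (243.47,90.99) → (235.85,109.38) → (217.46,117.00) → (199.07,109.38) → (191.45,90.99) → (199.07,72.60) → (217.46,64.98) → (235.85,72.60) → (243.47,90.99), returning to the start.

Shape 2 is a open polyline drawn with `<path>`. Its stroke #ff0000 means score at S533, F2561. After flipping Y the toolpath is (207.67,68.86) → (39.54,131.72) → (132.31,98.19).

Shape 3 is a regular polygon drawn with `<path>`. Its stroke #ff0000 means score at S533, F2561. After flipping Y the toolpath is (188.04,51.44) → (183.22,22.92) → (157.91,8.89) → (131.17,19.94) → (123.14,47.73) → (139.85,71.34) → (168.74,73.00) → (188.04,51.44), returning to the start.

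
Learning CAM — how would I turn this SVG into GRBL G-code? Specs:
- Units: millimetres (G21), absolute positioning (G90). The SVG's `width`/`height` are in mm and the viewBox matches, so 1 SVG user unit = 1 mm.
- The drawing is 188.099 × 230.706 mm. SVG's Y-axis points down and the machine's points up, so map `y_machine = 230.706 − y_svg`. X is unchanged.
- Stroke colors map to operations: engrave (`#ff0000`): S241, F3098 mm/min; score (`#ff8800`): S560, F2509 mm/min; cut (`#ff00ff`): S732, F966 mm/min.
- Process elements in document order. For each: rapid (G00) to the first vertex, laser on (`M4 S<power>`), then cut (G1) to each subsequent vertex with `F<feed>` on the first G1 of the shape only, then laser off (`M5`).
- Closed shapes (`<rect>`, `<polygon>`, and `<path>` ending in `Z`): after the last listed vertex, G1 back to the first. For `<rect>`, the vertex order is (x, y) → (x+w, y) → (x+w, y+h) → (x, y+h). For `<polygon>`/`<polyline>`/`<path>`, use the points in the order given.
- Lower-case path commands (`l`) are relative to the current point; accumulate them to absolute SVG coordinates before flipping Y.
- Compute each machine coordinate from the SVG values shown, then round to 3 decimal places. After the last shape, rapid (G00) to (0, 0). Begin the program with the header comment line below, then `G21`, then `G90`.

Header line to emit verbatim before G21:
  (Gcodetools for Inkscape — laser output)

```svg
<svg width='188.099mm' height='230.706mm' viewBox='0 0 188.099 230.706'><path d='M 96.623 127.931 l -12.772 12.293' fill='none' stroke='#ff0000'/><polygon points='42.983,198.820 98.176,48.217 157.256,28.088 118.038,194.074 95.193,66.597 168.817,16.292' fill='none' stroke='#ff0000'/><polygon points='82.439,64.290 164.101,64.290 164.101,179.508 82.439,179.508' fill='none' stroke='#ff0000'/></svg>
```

(Gcodetools for Inkscape — laser output)
G21
G90
G00 X96.623 Y102.775
M4 S241
G1 X83.851 Y90.482 F3098
M5
G00 X42.983 Y31.886
M4 S241
G1 X98.176 Y182.489 F3098
G1 X157.256 Y202.618
G1 X118.038 Y36.632
G1 X95.193 Y164.109
G1 X168.817 Y214.414
G1 X42.983 Y31.886
M5
G00 X82.439 Y166.416
M4 S241
G1 X164.101 Y166.416 F3098
G1 X164.101 Y51.198
G1 X82.439 Y51.198
G1 X82.439 Y166.416
M5
G00 X0.000 Y0.000

Since the viewBox matches the mm dimensions, user units are millimetres directly. The only transform is the Y-flip y_m = 230.706 − y_svg.

Shape 1 is a line segment drawn with `<path>`. Its stroke #ff0000 means engrave at S241, F3098. After flipping Y the toolpath is (96.623,102.775) → (83.851,90.482).

Shape 2 is a closed polygon drawn with `<polygon>`. Its stroke #ff0000 means engrave at S241, F3098. After flipping Y the toolpath is (42.983,31.886) → (98.176,182.489) → (157.256,202.618) → (118.038,36.632) → (95.193,164.109) → (168.817,214.414) → (42.983,31.886), returning to the start.

Shape 3 is a rectangle drawn with `<polygon>`. Its stroke #ff0000 means engrave at S241, F3098. After flipping Y the toolpath is (82.439,166.416) → (164.101,166.416) → (164.101,51.198) → (82.439,51.198) → (82.439,166.416), returning to the start.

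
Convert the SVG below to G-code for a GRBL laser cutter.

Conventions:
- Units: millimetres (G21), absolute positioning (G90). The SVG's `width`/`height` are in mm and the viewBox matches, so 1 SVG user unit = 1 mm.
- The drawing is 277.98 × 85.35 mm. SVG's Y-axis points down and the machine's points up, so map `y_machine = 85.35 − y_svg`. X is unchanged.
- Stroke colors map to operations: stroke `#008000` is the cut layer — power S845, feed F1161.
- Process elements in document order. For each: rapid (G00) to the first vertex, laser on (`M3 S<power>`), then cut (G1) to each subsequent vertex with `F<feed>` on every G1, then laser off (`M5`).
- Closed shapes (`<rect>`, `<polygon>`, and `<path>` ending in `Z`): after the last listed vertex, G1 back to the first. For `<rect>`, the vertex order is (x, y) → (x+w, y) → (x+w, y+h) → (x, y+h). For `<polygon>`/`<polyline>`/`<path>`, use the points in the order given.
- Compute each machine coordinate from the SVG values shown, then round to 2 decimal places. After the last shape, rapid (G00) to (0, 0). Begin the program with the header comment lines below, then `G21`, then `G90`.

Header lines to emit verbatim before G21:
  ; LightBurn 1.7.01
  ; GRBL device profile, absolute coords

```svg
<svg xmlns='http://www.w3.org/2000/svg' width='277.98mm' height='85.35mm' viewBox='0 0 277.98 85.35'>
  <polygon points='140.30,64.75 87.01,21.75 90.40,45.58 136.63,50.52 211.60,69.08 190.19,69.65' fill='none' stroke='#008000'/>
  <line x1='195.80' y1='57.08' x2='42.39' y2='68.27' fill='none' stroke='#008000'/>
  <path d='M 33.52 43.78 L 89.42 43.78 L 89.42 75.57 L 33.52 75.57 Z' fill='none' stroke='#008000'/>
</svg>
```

; LightBurn 1.7.01
; GRBL device profile, absolute coords
G21
G90
G00 X140.30 Y20.60
M3 S845
G1 X87.01 Y63.60 F1161
G1 X90.40 Y39.77 F1161
G1 X136.63 Y34.83 F1161
G1 X211.60 Y16.27 F1161
G1 X190.19 Y15.70 F1161
G1 X140.30 Y20.60 F1161
M5
G00 X195.80 Y28.27
M3 S845
G1 X42.39 Y17.08 F1161
M5
G00 X33.52 Y41.57
M3 S845
G1 X89.42 Y41.57 F1161
G1 X89.42 Y9.78 F1161
G1 X33.52 Y9.78 F1161
G1 X33.52 Y41.57 F1161
M5
G00 X0.00 Y0.00

Since the viewBox matches the mm dimensions, user units are millimetres directly. The only transform is the Y-flip y_m = 85.35 − y_svg.

Shape 1 is a closed polygon drawn with `<polygon>`. Its stroke #008000 means cut at S845, F1161. After flipping Y the toolpath is (140.30,20.60) → (87.01,63.60) → (90.40,39.77) → (136.63,34.83) → (211.60,16.27) → (190.19,15.70) → (140.30,20.60), returning to the start.

Shape 2 is a line segment drawn with `<line>`. Its stroke #008000 means cut at S845, F1161. After flipping Y the toolpath is (195.80,28.27) → (42.39,17.08).

Shape 3 is a rectangle drawn with `<path>`. Its stroke #008000 means cut at S845, F1161. After flipping Y the toolpath is (33.52,41.57) → (89.42,41.57) → (89.42,9.78) → (33.52,9.78) → (33.52,41.57), returning to the start.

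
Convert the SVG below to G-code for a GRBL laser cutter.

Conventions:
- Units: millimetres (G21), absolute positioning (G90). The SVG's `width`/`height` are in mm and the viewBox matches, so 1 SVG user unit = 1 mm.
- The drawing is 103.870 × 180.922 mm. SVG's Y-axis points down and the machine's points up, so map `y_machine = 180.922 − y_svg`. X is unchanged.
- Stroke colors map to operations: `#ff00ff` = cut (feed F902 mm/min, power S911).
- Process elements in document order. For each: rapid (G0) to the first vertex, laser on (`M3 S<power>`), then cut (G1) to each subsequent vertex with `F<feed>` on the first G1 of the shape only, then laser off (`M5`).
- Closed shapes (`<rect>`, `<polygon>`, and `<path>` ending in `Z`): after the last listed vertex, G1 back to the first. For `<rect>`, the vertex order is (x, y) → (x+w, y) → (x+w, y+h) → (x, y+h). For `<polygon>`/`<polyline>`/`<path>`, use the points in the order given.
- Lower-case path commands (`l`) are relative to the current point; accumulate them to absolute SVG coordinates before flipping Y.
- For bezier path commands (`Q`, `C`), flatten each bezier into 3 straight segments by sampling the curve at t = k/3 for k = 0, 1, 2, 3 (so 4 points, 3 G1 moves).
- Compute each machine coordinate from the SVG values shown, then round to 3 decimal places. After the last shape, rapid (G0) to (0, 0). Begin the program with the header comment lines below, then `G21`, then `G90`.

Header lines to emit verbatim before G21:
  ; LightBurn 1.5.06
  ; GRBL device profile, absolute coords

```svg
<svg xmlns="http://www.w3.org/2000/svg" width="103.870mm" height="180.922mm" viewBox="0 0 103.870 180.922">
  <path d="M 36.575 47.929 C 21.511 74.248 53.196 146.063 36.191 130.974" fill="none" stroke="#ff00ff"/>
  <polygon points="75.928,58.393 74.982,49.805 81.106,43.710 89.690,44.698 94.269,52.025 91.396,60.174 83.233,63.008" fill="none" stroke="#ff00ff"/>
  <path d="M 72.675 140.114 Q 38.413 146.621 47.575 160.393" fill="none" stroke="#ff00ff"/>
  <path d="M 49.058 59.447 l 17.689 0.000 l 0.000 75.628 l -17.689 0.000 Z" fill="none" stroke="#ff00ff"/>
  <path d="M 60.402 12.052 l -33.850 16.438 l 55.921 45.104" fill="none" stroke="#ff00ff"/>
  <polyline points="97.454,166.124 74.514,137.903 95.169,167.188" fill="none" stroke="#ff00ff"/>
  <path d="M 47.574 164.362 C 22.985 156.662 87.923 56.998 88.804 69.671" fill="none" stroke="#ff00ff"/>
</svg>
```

viewBox `0 0 103.870 180.922` with mm width/height → 1 unit = 1 mm. Flip: y_m = 180.922 − y_svg.

**Shape 1** — `<path>` cubic bezier, stroke `#ff00ff` → cut (S911, F902). Control points (SVG): P0=(36.575,47.929), P1=(21.511,74.248), P2=(53.196,146.063), P3=(36.191,130.974); sampled at t=k/3. Machine vertices: (36.575,132.993) → (33.559,96.412) → (40.501,58.923) → (36.191,49.948). Open path.

**Shape 2** — `<polygon>` regular polygon, stroke `#ff00ff` → cut (S911, F902). Machine vertices: (75.928,122.529) → (74.982,131.117) → (81.106,137.212) → (89.690,136.224) → (94.269,128.897) → (91.396,120.748) → (83.233,117.914) → (75.928,122.529). Closed: final G1 returns to the first vertex.

**Shape 3** — `<path>` quadratic bezier, stroke `#ff00ff` → cut (S911, F902). Control points (SVG): P0=(72.675,140.114), P1=(38.413,146.621), P2=(47.575,160.393); sampled at t=k/3. Machine vertices: (72.675,40.808) → (54.659,35.663) → (46.292,28.903) → (47.575,20.529). Open path.

**Shape 4** — `<path>` rectangle, stroke `#ff00ff` → cut (S911, F902). Machine vertices: (49.058,121.475) → (66.747,121.475) → (66.747,45.847) → (49.058,45.847) → (49.058,121.475). Closed: final G1 returns to the first vertex.

**Shape 5** — `<path>` open polyline, stroke `#ff00ff` → cut (S911, F902). Machine vertices: (60.402,168.870) → (26.552,152.432) → (82.473,107.328). Open path.

**Shape 6** — `<polyline>` open polyline, stroke `#ff00ff` → cut (S911, F902). Machine vertices: (97.454,14.798) → (74.514,43.019) → (95.169,13.734). Open path.

**Shape 7** — `<path>` cubic bezier, stroke `#ff00ff` → cut (S911, F902). Control points (SVG): P0=(47.574,164.362), P1=(22.985,156.662), P2=(87.923,56.998), P3=(88.804,69.671); sampled at t=k/3. Machine vertices: (47.574,16.560) → (47.139,47.348) → (72.259,94.045) → (88.804,111.251). Open path.

; LightBurn 1.5.06
; GRBL device profile, absolute coords
G21
G90
G0 X36.575 Y132.993
M3 S911
G1 X33.559 Y96.412 F902
G1 X40.501 Y58.923
G1 X36.191 Y49.948
M5
G0 X75.928 Y122.529
M3 S911
G1 X74.982 Y131.117 F902
G1 X81.106 Y137.212
G1 X89.690 Y136.224
G1 X94.269 Y128.897
G1 X91.396 Y120.748
G1 X83.233 Y117.914
G1 X75.928 Y122.529
M5
G0 X72.675 Y40.808
M3 S911
G1 X54.659 Y35.663 F902
G1 X46.292 Y28.903
G1 X47.575 Y20.529
M5
G0 X49.058 Y121.475
M3 S911
G1 X66.747 Y121.475 F902
G1 X66.747 Y45.847
G1 X49.058 Y45.847
G1 X49.058 Y121.475
M5
G0 X60.402 Y168.870
M3 S911
G1 X26.552 Y152.432 F902
G1 X82.473 Y107.328
M5
G0 X97.454 Y14.798
M3 S911
G1 X74.514 Y43.019 F902
G1 X95.169 Y13.734
M5
G0 X47.574 Y16.560
M3 S911
G1 X47.139 Y47.348 F902
G1 X72.259 Y94.045
G1 X88.804 Y111.251
M5
G0 X0.000 Y0.000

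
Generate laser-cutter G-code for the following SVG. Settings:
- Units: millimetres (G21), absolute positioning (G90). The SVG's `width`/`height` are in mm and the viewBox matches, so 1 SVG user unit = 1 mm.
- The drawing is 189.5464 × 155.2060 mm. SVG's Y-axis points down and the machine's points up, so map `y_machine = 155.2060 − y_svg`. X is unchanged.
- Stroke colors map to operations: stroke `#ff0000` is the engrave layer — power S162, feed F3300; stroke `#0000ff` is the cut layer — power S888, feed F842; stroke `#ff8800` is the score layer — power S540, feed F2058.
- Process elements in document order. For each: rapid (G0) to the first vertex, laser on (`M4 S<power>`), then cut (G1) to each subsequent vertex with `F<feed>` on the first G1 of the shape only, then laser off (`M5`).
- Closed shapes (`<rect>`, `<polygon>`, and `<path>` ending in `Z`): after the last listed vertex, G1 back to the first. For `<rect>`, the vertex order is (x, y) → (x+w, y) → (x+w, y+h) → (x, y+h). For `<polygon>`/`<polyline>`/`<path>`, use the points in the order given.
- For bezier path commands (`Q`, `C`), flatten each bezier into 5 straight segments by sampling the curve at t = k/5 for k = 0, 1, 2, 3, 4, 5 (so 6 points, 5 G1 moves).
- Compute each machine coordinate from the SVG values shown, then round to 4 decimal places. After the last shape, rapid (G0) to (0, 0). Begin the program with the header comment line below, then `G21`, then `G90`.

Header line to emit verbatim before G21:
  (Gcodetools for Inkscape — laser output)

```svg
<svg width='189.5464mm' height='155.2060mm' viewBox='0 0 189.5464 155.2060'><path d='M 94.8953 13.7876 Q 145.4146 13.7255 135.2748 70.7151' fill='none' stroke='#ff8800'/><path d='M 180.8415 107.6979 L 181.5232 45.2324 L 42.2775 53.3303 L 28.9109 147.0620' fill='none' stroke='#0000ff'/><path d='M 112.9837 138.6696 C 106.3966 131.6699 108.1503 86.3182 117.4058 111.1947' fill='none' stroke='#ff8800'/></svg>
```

(Gcodetools for Inkscape — laser output)
G21
G90
G0 X94.8953 Y141.4184
M4 S540
G1 X112.6767 Y139.1612 F2058
G1 X125.6053 Y132.3398
G1 X133.6812 Y120.9543
G1 X136.9044 Y105.0047
G1 X135.2748 Y84.4909
M5
G0 X180.8415 Y47.5081
M4 S888
G1 X181.5232 Y109.9736 F842
G1 X42.2775 Y101.8757
G1 X28.9109 Y8.1440
M5
G0 X112.9837 Y16.5364
M4 S540
G1 X110.0256 Y24.4698 F2058
G1 X109.0291 Y36.3959
G1 X109.9538 Y47.1027
G1 X112.7594 Y51.3785
G1 X117.4058 Y44.0113
M5
G0 X0.0000 Y0.0000

Since the viewBox matches the mm dimensions, user units are millimetres directly. The only transform is the Y-flip y_m = 155.2060 − y_svg.

Shape 1 is a quadratic bezier drawn with `<path>`. Its stroke #ff8800 means score at S540, F2058. After flipping Y the toolpath is (94.8953,141.4184) → (112.6767,139.1612) → (125.6053,132.3398) → (133.6812,120.9543) → (136.9044,105.0047) → (135.2748,84.4909).

Shape 2 is a open polyline drawn with `<path>`. Its stroke #0000ff means cut at S888, F842. After flipping Y the toolpath is (180.8415,47.5081) → (181.5232,109.9736) → (42.2775,101.8757) → (28.9109,8.1440).

Shape 3 is a cubic bezier drawn with `<path>`. Its stroke #ff8800 means score at S540, F2058. After flipping Y the toolpath is (112.9837,16.5364) → (110.0256,24.4698) → (109.0291,36.3959) → (109.9538,47.1027) → (112.7594,51.3785) → (117.4058,44.0113).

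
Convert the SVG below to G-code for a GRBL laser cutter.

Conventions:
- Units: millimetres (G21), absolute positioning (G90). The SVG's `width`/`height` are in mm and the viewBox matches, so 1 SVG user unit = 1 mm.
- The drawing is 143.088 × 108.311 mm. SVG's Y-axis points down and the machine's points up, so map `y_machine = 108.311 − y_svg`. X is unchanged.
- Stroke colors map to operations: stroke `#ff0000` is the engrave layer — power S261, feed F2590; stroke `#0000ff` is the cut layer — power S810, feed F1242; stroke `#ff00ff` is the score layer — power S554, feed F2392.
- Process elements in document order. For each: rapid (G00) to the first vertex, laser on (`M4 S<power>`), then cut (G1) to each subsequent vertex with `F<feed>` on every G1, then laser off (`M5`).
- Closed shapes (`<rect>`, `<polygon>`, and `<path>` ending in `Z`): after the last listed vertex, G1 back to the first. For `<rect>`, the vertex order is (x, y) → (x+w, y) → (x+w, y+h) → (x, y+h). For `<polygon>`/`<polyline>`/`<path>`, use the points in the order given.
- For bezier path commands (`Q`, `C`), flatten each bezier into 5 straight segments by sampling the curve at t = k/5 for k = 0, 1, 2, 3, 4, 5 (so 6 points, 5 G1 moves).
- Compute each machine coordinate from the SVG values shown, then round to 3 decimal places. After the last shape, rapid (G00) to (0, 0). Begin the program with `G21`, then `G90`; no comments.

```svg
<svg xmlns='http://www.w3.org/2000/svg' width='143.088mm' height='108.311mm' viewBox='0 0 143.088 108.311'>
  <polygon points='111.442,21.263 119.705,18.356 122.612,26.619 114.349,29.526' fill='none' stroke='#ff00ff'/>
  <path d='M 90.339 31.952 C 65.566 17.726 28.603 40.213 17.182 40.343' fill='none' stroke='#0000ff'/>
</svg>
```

1 u = 1 mm; y_m = 108.311 − y.

[1] `<polygon>` regular polygon, #ff00ff→score S554 F2392: (111.442,87.048) → (119.705,89.955) → (122.612,81.692) → (114.349,78.785) → (111.442,87.048) (closed)

[2] `<path>` cubic bezier, #0000ff→cut S810 F1242: (90.339,76.359) → (74.314,80.962) → (57.175,79.588) → (40.733,75.075) → (26.798,70.256) → (17.182,67.968)

G21
G90
G00 X111.442 Y87.048
M4 S554
G1 X119.705 Y89.955 F2392
G1 X122.612 Y81.692 F2392
G1 X114.349 Y78.785 F2392
G1 X111.442 Y87.048 F2392
M5
G00 X90.339 Y76.359
M4 S810
G1 X74.314 Y80.962 F1242
G1 X57.175 Y79.588 F1242
G1 X40.733 Y75.075 F1242
G1 X26.798 Y70.256 F1242
G1 X17.182 Y67.968 F1242
M5
G00 X0.000 Y0.000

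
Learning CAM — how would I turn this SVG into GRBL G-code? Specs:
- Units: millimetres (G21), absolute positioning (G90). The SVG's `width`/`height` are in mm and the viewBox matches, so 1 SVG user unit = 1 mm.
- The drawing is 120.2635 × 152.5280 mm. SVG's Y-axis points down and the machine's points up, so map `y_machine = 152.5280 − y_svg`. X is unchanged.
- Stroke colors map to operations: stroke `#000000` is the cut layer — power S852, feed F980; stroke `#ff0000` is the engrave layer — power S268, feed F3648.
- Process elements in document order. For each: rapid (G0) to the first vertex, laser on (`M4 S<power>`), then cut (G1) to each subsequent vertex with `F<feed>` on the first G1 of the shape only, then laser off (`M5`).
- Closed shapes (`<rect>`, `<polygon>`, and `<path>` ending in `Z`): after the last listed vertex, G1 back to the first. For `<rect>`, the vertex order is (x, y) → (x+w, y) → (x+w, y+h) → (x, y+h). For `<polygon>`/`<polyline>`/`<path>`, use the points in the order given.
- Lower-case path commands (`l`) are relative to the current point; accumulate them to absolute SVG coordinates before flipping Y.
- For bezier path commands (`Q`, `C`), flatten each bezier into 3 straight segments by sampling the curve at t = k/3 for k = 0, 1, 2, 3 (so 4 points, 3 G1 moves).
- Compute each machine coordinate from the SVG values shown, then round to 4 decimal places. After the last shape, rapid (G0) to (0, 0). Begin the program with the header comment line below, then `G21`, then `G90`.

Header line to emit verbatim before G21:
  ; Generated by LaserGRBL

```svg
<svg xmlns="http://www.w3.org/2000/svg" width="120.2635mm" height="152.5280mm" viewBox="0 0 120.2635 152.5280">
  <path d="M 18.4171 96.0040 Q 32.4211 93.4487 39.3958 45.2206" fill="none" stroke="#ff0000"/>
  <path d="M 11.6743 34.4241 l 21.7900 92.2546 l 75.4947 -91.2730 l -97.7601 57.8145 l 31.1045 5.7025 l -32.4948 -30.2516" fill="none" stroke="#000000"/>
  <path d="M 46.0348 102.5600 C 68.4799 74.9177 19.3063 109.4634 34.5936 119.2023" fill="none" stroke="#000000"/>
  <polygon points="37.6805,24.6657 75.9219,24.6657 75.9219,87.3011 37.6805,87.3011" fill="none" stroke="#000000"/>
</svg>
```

viewBox `0 0 120.2635 152.5280` with mm width/height → 1 unit = 1 mm. Flip: y_m = 152.5280 − y_svg.

**Shape 1** — `<path>` quadratic bezier, stroke `#ff0000` → engrave (S268, F3648). Control points (SVG): P0=(18.4171,96.0040), P1=(32.4211,93.4487), P2=(39.3958,45.2206); sampled at t=k/3. Machine vertices: (18.4171,56.5240) → (26.9721,63.3023) → (33.9650,80.2301) → (39.3958,107.3074). Open path.

**Shape 2** — `<path>` open polyline, stroke `#000000` → cut (S852, F980). Machine vertices: (11.6743,118.1039) → (33.4643,25.8493) → (108.9590,117.1223) → (11.1989,59.3078) → (42.3034,53.6053) → (9.8086,83.8569). Open path.

**Shape 3** — `<path>` cubic bezier, stroke `#000000` → cut (S852, F980). Control points (SVG): P0=(46.0348,102.5600), P1=(68.4799,74.9177), P2=(19.3063,109.4634), P3=(34.5936,119.2023); sampled at t=k/3. Machine vertices: (46.0348,49.9680) → (49.6470,60.1030) → (35.7533,48.1115) → (34.5936,33.3257). Open path.

**Shape 4** — `<polygon>` rectangle, stroke `#000000` → cut (S852, F980). Machine vertices: (37.6805,127.8623) → (75.9219,127.8623) → (75.9219,65.2269) → (37.6805,65.2269) → (37.6805,127.8623). Closed: final G1 returns to the first vertex.

; Generated by LaserGRBL
G21
G90
G0 X18.4171 Y56.5240
M4 S268
G1 X26.9721 Y63.3023 F3648
G1 X33.9650 Y80.2301
G1 X39.3958 Y107.3074
M5
G0 X11.6743 Y118.1039
M4 S852
G1 X33.4643 Y25.8493 F980
G1 X108.9590 Y117.1223
G1 X11.1989 Y59.3078
G1 X42.3034 Y53.6053
G1 X9.8086 Y83.8569
M5
G0 X46.0348 Y49.9680
M4 S852
G1 X49.6470 Y60.1030 F980
G1 X35.7533 Y48.1115
G1 X34.5936 Y33.3257
M5
G0 X37.6805 Y127.8623
M4 S852
G1 X75.9219 Y127.8623 F980
G1 X75.9219 Y65.2269
G1 X37.6805 Y65.2269
G1 X37.6805 Y127.8623
M5
G0 X0.0000 Y0.0000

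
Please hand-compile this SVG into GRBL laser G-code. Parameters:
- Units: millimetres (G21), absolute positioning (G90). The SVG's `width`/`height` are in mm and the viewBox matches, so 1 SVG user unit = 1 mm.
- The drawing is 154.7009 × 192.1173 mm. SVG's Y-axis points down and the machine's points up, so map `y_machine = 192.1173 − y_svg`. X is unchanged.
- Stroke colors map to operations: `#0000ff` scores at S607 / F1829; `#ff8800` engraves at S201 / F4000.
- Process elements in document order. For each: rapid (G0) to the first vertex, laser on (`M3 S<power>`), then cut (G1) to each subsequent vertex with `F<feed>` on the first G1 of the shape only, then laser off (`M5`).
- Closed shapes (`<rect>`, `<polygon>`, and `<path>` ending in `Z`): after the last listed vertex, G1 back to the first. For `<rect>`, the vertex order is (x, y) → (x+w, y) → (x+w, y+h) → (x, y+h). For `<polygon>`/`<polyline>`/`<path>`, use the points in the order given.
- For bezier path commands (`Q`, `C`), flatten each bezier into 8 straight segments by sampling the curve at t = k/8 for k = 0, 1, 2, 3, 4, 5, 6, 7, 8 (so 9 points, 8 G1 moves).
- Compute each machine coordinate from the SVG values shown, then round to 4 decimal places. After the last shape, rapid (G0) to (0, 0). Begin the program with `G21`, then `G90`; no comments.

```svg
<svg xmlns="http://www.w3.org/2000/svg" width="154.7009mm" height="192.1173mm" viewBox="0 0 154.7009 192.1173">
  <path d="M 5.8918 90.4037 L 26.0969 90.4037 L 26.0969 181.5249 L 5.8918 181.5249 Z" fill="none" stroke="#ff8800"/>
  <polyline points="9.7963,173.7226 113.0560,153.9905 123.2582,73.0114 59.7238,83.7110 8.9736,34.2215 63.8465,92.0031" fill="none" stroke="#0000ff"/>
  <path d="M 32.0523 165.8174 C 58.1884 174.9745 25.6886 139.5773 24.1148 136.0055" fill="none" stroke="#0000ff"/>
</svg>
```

1 u = 1 mm; y_m = 192.1173 − y.

[1] `<path>` rectangle, #ff8800→engrave S201 F4000: (5.8918,101.7136) → (26.0969,101.7136) → (26.0969,10.5924) → (5.8918,10.5924) → (5.8918,101.7136) (closed)

[2] `<polyline>` open polyline, #0000ff→score S607 F1829: (9.7963,18.3947) → (113.0560,38.1268) → (123.2582,119.1059) → (59.7238,108.4063) → (8.9736,157.8958) → (63.8465,100.1142)

[3] `<path>` cubic bezier, #0000ff→score S607 F1829: (32.0523,26.2999) → (39.2797,24.8053) → (42.0595,26.5926) → (41.4414,30.7667) → (38.4748,36.4325) → (34.2092,42.6950) → (29.6944,48.6591) → (25.9797,53.4297) → (24.1148,56.1118)

G21
G90
G0 X5.8918 Y101.7136
M3 S201
G1 X26.0969 Y101.7136 F4000
G1 X26.0969 Y10.5924
G1 X5.8918 Y10.5924
G1 X5.8918 Y101.7136
M5
G0 X9.7963 Y18.3947
M3 S607
G1 X113.0560 Y38.1268 F1829
G1 X123.2582 Y119.1059
G1 X59.7238 Y108.4063
G1 X8.9736 Y157.8958
G1 X63.8465 Y100.1142
M5
G0 X32.0523 Y26.2999
M3 S607
G1 X39.2797 Y24.8053 F1829
G1 X42.0595 Y26.5926
G1 X41.4414 Y30.7667
G1 X38.4748 Y36.4325
G1 X34.2092 Y42.6950
G1 X29.6944 Y48.6591
G1 X25.9797 Y53.4297
G1 X24.1148 Y56.1118
M5
G0 X0.0000 Y0.0000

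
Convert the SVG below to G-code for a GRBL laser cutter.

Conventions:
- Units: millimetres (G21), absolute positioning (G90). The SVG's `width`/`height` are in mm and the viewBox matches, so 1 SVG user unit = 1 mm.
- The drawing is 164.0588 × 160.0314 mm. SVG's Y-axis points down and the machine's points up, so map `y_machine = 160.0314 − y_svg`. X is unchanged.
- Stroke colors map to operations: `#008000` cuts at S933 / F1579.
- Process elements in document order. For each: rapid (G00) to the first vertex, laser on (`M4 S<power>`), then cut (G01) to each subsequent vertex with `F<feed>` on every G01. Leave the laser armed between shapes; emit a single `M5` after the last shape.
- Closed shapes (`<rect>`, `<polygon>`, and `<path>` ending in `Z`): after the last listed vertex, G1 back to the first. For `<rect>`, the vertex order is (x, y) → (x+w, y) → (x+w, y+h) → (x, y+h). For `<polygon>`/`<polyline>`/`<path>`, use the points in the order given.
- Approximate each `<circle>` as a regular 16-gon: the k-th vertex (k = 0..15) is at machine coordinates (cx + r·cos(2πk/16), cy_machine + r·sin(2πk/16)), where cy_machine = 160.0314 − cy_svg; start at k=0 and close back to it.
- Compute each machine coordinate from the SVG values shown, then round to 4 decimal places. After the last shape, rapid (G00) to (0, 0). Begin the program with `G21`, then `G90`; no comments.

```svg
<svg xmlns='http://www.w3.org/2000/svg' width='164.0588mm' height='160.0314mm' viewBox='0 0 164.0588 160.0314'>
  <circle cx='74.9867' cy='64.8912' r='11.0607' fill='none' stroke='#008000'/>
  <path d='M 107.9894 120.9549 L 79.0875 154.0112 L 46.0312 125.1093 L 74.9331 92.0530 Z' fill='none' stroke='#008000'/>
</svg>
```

Since the viewBox matches the mm dimensions, user units are millimetres directly. The only transform is the Y-flip y_m = 160.0314 − y_svg.

Shape 1 is a circle drawn with `<circle>`. Its stroke #008000 means cut at S933, F1579. After flipping Y the toolpath is (86.0474,95.1402) → (85.2055,99.3729) → (82.8078,102.9613) → (79.2194,105.3590) → (74.9867,106.2009) → (70.7540,105.3590) → (67.1656,102.9613) → (64.7679,99.3729) → (63.9260,95.1402) → (64.7679,90.9075) → (67.1656,87.3191) → (70.7540,84.9214) → (74.9867,84.0795) → (79.2194,84.9214) → (82.8078,87.3191) → (85.2055,90.9075) → (86.0474,95.1402), returning to the start.

Shape 2 is a regular polygon drawn with `<path>`. Its stroke #008000 means cut at S933, F1579. After flipping Y the toolpath is (107.9894,39.0765) → (79.0875,6.0202) → (46.0312,34.9221) → (74.9331,67.9784) → (107.9894,39.0765), returning to the start.

G21
G90
G00 X86.0474 Y95.1402
M4 S933
G01 X85.2055 Y99.3729 F1579
G01 X82.8078 Y102.9613 F1579
G01 X79.2194 Y105.3590 F1579
G01 X74.9867 Y106.2009 F1579
G01 X70.7540 Y105.3590 F1579
G01 X67.1656 Y102.9613 F1579
G01 X64.7679 Y99.3729 F1579
G01 X63.9260 Y95.1402 F1579
G01 X64.7679 Y90.9075 F1579
G01 X67.1656 Y87.3191 F1579
G01 X70.7540 Y84.9214 F1579
G01 X74.9867 Y84.0795 F1579
G01 X79.2194 Y84.9214 F1579
G01 X82.8078 Y87.3191 F1579
G01 X85.2055 Y90.9075 F1579
G01 X86.0474 Y95.1402 F1579
G00 X107.9894 Y39.0765
M4 S933
G01 X79.0875 Y6.0202 F1579
G01 X46.0312 Y34.9221 F1579
G01 X74.9331 Y67.9784 F1579
G01 X107.9894 Y39.0765 F1579
M5
G00 X0.0000 Y0.0000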